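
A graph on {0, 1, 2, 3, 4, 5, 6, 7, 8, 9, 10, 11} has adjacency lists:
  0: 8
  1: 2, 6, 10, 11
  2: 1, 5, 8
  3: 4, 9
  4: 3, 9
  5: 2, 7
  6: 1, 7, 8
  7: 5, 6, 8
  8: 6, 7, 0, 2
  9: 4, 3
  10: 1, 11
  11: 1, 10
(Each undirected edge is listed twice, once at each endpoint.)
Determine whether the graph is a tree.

No

The graph has 12 vertices and 15 edges.
It is not connected, so it is not a tree.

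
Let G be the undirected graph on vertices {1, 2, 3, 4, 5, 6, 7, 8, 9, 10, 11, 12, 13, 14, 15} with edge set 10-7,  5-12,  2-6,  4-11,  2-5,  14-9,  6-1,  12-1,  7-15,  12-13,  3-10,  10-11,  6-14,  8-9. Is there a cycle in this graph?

Yes

The graph has 15 vertices, 14 edges, and 2 connected components.
One cycle is 1-12-5-2-6-1.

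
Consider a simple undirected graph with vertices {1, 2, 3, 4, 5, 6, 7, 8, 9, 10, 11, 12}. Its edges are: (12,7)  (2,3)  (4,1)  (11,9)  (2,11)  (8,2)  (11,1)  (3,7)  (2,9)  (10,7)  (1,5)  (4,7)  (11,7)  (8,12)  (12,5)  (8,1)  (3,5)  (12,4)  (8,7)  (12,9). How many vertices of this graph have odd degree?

6

Degrees: 1:4, 2:4, 3:3, 4:3, 5:3, 6:0, 7:6, 8:4, 9:3, 10:1, 11:4, 12:5
Odd-degree vertices: 3, 4, 5, 9, 10, 12.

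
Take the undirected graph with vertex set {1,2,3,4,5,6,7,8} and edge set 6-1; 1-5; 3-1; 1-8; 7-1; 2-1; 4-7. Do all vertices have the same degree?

No

Degrees: 1:6, 2:1, 3:1, 4:1, 5:1, 6:1, 7:2, 8:1
Vertex 2 has degree 1 while 1 has degree 6, so the graph is not regular.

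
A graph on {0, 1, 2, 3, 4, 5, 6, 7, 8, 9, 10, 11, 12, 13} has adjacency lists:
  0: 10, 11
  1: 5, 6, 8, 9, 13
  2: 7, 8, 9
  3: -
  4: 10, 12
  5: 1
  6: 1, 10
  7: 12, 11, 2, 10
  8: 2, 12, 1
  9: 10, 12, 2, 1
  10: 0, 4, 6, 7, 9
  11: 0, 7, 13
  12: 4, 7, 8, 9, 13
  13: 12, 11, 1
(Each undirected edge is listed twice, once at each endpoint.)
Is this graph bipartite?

Yes

Color {1, 2, 3, 10, 11, 12} black and {0, 4, 5, 6, 7, 8, 9, 13} white. No edge joins two same-colored vertices, so the graph is bipartite.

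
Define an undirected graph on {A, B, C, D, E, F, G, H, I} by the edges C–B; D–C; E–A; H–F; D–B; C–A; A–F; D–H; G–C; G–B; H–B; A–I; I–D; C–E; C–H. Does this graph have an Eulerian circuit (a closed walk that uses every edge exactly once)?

Yes

Degrees: A:4, B:4, C:6, D:4, E:2, F:2, G:2, H:4, I:2
All degrees are even and the non-isolated vertices are connected — an Eulerian circuit exists.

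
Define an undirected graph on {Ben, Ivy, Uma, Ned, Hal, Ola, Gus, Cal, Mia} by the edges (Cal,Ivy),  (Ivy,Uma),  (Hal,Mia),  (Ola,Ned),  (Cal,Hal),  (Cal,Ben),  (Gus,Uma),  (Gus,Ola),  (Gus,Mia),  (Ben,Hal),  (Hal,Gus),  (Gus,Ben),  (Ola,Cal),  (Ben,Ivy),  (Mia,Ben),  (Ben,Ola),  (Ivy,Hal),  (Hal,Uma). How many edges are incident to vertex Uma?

Neighbors of Uma: Ivy, Hal, Gus.

3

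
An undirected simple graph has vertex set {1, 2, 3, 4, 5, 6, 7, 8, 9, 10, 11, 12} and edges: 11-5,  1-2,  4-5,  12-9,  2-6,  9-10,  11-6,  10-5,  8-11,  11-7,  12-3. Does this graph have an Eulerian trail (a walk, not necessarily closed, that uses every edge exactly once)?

No

Degrees: 1:1, 2:2, 3:1, 4:1, 5:3, 6:2, 7:1, 8:1, 9:2, 10:2, 11:4, 12:2
Odd-degree vertices: 1, 3, 4, 5, 7, 8 (6 total).
An Eulerian trail requires 0 or 2 odd-degree vertices; here there are 6.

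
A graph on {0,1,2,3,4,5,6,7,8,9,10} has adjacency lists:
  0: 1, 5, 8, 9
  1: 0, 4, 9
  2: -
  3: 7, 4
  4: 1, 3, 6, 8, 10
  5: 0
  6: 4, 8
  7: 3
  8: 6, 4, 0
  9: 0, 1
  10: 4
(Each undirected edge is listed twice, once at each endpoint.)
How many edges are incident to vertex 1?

Neighbors of 1: 0, 4, 9.

3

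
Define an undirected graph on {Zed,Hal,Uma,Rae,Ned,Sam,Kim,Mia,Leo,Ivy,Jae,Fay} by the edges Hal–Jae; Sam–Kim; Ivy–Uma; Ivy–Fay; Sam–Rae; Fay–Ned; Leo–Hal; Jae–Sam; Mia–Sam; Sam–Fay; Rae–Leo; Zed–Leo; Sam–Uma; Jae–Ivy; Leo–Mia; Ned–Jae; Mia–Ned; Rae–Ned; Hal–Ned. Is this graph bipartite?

The cycle Jae-Hal-Leo-Rae-Sam-Jae has length 5, which is odd, so the graph is not bipartite.

No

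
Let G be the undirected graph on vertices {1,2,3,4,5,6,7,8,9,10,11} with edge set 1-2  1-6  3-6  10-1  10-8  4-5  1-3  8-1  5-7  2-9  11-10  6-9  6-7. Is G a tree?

The graph has 11 vertices and 13 edges.
Connected but with 13 > 10 edges, so it has a cycle and is not a tree.

No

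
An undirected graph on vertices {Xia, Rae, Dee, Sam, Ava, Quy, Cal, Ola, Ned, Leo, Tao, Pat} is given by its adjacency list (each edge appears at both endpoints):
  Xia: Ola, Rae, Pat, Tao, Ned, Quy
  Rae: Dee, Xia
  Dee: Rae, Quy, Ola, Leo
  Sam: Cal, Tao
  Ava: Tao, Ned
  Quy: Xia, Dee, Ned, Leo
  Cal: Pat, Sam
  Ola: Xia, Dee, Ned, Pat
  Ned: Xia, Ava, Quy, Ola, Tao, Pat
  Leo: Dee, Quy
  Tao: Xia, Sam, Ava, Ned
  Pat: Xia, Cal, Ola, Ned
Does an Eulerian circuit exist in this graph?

Degrees: Xia:6, Rae:2, Dee:4, Sam:2, Ava:2, Quy:4, Cal:2, Ola:4, Ned:6, Leo:2, Tao:4, Pat:4
All degrees are even and the non-isolated vertices are connected — an Eulerian circuit exists.

Yes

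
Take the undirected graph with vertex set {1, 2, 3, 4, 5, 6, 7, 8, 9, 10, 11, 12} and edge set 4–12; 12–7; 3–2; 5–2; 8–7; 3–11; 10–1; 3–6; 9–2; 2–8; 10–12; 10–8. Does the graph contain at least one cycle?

Yes

The graph has 12 vertices, 12 edges, and 1 connected component.
Since 12 > 12 - 1, a cycle must exist; for instance 10-8-7-12-10.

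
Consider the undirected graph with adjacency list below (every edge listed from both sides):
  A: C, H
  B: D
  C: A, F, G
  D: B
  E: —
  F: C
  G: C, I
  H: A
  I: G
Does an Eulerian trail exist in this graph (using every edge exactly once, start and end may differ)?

No

Degrees: A:2, B:1, C:3, D:1, E:0, F:1, G:2, H:1, I:1
Odd-degree vertices: B, C, D, F, H, I (6 total).
With 6 odd-degree vertices (more than two), no single trail can use every edge.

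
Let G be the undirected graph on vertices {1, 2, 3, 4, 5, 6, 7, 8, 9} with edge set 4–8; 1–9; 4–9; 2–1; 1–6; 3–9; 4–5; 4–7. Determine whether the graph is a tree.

The graph has 9 vertices and 8 edges.
It is connected with exactly 8 edges, hence acyclic — it is a tree.

Yes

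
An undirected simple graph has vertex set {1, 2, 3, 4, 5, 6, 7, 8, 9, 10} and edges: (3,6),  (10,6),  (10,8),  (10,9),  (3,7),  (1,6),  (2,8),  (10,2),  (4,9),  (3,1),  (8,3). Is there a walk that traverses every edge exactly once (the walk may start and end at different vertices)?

Degrees: 1:2, 2:2, 3:4, 4:1, 5:0, 6:3, 7:1, 8:3, 9:2, 10:4
Odd-degree vertices: 4, 6, 7, 8 (4 total).
With 4 odd-degree vertices (more than two), no single trail can use every edge.

No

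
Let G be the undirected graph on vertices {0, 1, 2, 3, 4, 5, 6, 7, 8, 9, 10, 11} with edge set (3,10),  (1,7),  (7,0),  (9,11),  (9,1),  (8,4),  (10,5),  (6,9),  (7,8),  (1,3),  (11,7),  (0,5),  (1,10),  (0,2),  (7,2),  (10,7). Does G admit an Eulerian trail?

No

Degrees: 0:3, 1:4, 2:2, 3:2, 4:1, 5:2, 6:1, 7:6, 8:2, 9:3, 10:4, 11:2
Odd-degree vertices: 0, 4, 6, 9 (4 total).
With 4 odd-degree vertices (more than two), no single trail can use every edge.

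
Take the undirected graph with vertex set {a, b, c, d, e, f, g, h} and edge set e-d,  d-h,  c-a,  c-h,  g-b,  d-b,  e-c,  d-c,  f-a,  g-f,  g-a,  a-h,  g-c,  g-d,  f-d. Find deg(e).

2

Neighbors of e: c, d.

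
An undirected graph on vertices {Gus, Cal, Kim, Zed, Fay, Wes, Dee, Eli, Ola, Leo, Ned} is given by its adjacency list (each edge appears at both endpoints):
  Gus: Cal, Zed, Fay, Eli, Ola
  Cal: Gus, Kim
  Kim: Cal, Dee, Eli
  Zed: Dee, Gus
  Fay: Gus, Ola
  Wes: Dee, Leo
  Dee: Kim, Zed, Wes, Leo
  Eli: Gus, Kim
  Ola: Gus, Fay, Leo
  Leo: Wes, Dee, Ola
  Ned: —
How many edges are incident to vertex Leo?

3

Neighbors of Leo: Wes, Dee, Ola.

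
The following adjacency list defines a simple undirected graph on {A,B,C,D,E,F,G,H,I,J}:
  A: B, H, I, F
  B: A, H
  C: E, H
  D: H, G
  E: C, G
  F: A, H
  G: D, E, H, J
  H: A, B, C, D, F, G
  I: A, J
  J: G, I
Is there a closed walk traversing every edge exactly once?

Degrees: A:4, B:2, C:2, D:2, E:2, F:2, G:4, H:6, I:2, J:2
All degrees are even and the non-isolated vertices are connected — an Eulerian circuit exists.

Yes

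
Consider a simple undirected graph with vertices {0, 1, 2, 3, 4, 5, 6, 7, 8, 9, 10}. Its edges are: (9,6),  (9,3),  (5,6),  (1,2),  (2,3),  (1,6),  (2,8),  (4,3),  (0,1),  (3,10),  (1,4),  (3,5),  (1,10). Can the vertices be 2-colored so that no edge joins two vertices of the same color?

No

The cycle 3-9-6-1-10-3 has length 5, which is odd, so the graph is not bipartite.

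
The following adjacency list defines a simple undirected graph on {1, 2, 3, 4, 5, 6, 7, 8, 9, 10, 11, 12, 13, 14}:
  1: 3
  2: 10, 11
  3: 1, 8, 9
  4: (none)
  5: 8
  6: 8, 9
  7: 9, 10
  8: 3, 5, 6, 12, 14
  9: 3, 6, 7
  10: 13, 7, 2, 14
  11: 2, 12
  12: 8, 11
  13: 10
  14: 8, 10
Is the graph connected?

No

Component: {4}
Component: {1, 2, 3, 5, 6, 7, 8, 9, 10, 11, 12, 13, 14}
There are 2 separate components, so the graph is not connected.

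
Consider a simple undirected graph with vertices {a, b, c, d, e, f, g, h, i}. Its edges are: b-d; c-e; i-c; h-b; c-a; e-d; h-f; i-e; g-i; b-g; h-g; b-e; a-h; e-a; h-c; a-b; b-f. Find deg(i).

Neighbors of i: c, e, g.

3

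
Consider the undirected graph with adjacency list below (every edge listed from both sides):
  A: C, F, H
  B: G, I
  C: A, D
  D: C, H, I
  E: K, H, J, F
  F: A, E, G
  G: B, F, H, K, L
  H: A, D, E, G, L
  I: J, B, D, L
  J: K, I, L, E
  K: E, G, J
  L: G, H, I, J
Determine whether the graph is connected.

Starting from A and exploring outward reaches every vertex (A, H, C, F, E, L, D, G, K, J, I, B); the graph is connected.

Yes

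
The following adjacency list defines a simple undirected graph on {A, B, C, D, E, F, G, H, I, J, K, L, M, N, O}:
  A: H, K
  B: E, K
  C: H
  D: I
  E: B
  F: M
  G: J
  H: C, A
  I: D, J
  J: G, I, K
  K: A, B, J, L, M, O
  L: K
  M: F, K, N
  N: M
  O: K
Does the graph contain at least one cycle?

No

|V| = 15, |E| = 14, number of components = 1.
Since 14 = 15 - 1, the graph is a forest and contains no cycle.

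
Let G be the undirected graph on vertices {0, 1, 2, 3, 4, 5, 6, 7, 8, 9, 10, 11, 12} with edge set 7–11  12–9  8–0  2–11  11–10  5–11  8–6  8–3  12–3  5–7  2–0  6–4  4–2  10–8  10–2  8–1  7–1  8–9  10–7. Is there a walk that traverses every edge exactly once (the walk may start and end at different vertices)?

Degrees: 0:2, 1:2, 2:4, 3:2, 4:2, 5:2, 6:2, 7:4, 8:6, 9:2, 10:4, 11:4, 12:2
Odd-degree vertices: none (0 total).
With 0 odd-degree vertices and all edges in one connected piece, an Eulerian trail exists.

Yes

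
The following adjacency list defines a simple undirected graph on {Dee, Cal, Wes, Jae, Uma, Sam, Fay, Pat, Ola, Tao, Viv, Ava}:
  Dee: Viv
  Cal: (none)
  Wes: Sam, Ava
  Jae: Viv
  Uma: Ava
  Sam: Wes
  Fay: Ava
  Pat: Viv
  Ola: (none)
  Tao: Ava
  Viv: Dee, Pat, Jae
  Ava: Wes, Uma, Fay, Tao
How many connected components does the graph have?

4

Component: {Cal}
Component: {Ola}
Component: {Dee, Jae, Pat, Viv}
Component: {Wes, Uma, Sam, Fay, Tao, Ava}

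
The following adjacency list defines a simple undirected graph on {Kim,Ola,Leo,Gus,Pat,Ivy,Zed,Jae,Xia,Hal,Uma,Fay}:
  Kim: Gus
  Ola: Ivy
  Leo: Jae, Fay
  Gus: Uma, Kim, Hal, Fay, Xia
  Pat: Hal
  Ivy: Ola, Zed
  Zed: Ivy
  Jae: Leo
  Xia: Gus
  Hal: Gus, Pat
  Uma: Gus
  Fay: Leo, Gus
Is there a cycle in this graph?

|V| = 12, |E| = 10, number of components = 2.
A forest on 12 vertices with 2 components has exactly 10 edges, which matches — so no cycle.

No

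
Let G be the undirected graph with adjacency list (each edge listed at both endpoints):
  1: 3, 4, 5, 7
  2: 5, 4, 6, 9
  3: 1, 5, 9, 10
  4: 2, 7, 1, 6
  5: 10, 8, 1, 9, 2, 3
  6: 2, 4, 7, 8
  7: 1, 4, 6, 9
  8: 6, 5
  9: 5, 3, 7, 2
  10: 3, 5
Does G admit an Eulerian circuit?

Degrees: 1:4, 2:4, 3:4, 4:4, 5:6, 6:4, 7:4, 8:2, 9:4, 10:2
All degrees are even and the non-isolated vertices are connected — an Eulerian circuit exists.

Yes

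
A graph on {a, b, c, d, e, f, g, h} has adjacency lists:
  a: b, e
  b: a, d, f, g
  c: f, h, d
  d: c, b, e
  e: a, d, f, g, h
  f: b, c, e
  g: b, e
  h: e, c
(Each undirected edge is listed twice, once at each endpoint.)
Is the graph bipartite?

Partition the vertices as {b, c, e} vs {a, d, f, g, h}. Each listed edge has one endpoint in each part, so the graph is bipartite.

Yes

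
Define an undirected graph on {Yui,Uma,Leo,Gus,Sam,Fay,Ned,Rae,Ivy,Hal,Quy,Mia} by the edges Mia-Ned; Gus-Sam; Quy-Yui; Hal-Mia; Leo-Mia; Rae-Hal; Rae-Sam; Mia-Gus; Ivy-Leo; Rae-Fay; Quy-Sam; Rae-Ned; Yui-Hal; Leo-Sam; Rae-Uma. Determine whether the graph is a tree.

The graph has 12 vertices and 15 edges.
Connected but with 15 > 11 edges, so it has a cycle and is not a tree.

No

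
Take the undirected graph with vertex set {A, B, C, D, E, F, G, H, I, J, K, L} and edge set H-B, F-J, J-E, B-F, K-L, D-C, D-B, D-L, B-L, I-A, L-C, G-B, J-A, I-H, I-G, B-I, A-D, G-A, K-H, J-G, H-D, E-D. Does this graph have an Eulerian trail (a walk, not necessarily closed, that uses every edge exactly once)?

Yes

Degrees: A:4, B:6, C:2, D:6, E:2, F:2, G:4, H:4, I:4, J:4, K:2, L:4
Odd-degree vertices: none (0 total).
The non-isolated vertices are connected and exactly 0 have odd degree, so an Eulerian trail exists.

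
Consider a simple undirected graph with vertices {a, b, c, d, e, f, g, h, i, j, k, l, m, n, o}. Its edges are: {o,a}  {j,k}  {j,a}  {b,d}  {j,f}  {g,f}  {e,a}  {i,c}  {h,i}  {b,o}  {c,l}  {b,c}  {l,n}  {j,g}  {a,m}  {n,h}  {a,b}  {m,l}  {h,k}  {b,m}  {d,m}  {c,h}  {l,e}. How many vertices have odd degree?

2

Degrees: a:5, b:5, c:4, d:2, e:2, f:2, g:2, h:4, i:2, j:4, k:2, l:4, m:4, n:2, o:2
Odd-degree vertices: a, b.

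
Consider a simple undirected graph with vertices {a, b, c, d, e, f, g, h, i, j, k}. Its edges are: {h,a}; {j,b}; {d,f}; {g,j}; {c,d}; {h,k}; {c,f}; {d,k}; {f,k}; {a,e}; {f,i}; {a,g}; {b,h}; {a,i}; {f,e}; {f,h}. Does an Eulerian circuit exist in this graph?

No

Degrees: a:4, b:2, c:2, d:3, e:2, f:6, g:2, h:4, i:2, j:2, k:3
d, k have odd degree; an Eulerian circuit needs every degree to be even, so none exists.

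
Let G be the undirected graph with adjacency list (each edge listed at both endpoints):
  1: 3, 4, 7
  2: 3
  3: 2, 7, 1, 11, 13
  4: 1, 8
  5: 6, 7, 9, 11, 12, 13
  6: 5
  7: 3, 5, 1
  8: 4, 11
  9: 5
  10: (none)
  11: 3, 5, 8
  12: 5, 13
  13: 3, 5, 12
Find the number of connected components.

2

Component: {10}
Component: {1, 2, 3, 4, 5, 6, 7, 8, 9, 11, 12, 13}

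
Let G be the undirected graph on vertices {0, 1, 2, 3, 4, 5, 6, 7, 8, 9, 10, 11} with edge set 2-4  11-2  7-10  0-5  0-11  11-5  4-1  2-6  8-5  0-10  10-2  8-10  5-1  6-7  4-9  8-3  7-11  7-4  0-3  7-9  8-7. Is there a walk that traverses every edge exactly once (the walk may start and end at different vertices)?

Yes

Degrees: 0:4, 1:2, 2:4, 3:2, 4:4, 5:4, 6:2, 7:6, 8:4, 9:2, 10:4, 11:4
Odd-degree vertices: none (0 total).
The non-isolated vertices are connected and exactly 0 have odd degree, so an Eulerian trail exists.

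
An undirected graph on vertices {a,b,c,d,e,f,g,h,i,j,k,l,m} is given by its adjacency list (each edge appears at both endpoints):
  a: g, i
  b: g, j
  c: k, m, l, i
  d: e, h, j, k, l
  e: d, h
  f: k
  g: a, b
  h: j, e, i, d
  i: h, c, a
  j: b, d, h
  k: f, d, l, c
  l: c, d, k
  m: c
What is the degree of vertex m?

Neighbors of m: c.

1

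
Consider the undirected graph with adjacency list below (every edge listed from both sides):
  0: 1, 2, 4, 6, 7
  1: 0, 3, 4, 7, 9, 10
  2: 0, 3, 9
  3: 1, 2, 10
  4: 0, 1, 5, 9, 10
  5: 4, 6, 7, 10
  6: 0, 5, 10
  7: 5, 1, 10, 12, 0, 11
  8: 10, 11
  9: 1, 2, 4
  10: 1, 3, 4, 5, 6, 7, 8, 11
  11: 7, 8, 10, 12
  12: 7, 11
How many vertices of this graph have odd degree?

6

Degrees: 0:5, 1:6, 2:3, 3:3, 4:5, 5:4, 6:3, 7:6, 8:2, 9:3, 10:8, 11:4, 12:2
Odd-degree vertices: 0, 2, 3, 4, 6, 9.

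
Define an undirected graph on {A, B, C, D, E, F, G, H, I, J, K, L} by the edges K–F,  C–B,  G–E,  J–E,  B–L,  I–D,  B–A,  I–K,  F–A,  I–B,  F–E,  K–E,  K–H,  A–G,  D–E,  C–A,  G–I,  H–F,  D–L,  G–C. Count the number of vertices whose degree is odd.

4

Degrees: A:4, B:4, C:3, D:3, E:5, F:4, G:4, H:2, I:4, J:1, K:4, L:2
Odd-degree vertices: C, D, E, J.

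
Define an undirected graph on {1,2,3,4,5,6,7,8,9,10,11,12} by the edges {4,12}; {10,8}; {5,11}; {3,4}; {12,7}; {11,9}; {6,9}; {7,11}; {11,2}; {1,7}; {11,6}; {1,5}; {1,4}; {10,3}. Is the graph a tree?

No

|V| = 12, |E| = 14.
A tree on 12 vertices has exactly 11 edges; this graph has 14, so it contains a cycle and is not a tree.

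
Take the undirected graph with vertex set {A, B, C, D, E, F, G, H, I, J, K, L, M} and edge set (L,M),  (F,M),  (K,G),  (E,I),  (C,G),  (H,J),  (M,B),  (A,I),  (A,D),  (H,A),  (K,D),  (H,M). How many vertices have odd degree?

Degrees: A:3, B:1, C:1, D:2, E:1, F:1, G:2, H:3, I:2, J:1, K:2, L:1, M:4
Odd-degree vertices: A, B, C, E, F, H, J, L.

8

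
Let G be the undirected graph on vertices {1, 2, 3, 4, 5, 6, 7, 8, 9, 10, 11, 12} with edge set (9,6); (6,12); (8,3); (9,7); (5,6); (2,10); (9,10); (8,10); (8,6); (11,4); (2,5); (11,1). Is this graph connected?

Component: {1, 4, 11}
Component: {2, 3, 5, 6, 7, 8, 9, 10, 12}
There are 2 separate components, so the graph is not connected.

No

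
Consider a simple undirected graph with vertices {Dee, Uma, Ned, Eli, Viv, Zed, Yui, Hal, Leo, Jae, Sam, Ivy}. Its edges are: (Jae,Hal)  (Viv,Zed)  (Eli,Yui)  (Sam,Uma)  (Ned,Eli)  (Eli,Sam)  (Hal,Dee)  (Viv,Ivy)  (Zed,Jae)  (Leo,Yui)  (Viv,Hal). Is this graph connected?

No

Component: {Dee, Viv, Zed, Hal, Jae, Ivy}
Component: {Uma, Ned, Eli, Yui, Leo, Sam}
No edge joins these 2 groups, so the graph is disconnected.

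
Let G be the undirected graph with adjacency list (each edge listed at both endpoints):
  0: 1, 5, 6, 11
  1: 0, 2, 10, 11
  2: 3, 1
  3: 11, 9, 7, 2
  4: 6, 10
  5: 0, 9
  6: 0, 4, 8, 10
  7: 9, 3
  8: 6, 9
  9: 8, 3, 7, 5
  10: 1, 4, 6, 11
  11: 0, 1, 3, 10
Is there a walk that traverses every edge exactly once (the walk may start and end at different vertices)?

Yes

Degrees: 0:4, 1:4, 2:2, 3:4, 4:2, 5:2, 6:4, 7:2, 8:2, 9:4, 10:4, 11:4
Odd-degree vertices: none (0 total).
With 0 odd-degree vertices and all edges in one connected piece, an Eulerian trail exists.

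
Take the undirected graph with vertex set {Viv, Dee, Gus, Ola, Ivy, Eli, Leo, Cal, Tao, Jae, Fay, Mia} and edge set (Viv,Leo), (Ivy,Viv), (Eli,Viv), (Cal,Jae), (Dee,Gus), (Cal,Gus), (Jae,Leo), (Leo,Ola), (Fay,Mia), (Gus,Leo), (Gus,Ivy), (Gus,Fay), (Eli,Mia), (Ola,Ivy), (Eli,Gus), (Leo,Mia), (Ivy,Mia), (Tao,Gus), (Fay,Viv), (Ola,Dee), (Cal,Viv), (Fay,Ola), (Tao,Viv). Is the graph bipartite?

Color {Dee, Ivy, Eli, Leo, Cal, Tao, Fay} black and {Viv, Gus, Ola, Jae, Mia} white. No edge joins two same-colored vertices, so the graph is bipartite.

Yes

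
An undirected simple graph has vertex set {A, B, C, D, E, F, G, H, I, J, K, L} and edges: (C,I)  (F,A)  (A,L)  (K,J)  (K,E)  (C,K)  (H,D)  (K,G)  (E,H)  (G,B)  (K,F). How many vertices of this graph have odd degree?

Degrees: A:2, B:1, C:2, D:1, E:2, F:2, G:2, H:2, I:1, J:1, K:5, L:1
Odd-degree vertices: B, D, I, J, K, L.

6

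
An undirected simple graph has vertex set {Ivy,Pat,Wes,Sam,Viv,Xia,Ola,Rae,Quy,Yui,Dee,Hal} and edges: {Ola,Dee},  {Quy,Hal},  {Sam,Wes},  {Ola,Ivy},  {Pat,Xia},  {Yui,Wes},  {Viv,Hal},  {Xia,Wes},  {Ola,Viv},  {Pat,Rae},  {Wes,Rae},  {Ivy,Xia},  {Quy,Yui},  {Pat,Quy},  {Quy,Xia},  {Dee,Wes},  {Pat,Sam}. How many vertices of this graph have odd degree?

Degrees: Ivy:2, Pat:4, Wes:5, Sam:2, Viv:2, Xia:4, Ola:3, Rae:2, Quy:4, Yui:2, Dee:2, Hal:2
Odd-degree vertices: Wes, Ola.

2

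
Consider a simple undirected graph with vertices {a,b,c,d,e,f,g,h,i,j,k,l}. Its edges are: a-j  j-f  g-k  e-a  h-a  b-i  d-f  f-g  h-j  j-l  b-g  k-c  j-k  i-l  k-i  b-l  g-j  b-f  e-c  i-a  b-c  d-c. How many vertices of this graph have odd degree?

2

Degrees: a:4, b:5, c:4, d:2, e:2, f:4, g:4, h:2, i:4, j:6, k:4, l:3
Odd-degree vertices: b, l.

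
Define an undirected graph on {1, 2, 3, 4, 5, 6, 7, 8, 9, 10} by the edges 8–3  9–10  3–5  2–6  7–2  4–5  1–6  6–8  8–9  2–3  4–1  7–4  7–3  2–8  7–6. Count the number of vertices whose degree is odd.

2

Degrees: 1:2, 2:4, 3:4, 4:3, 5:2, 6:4, 7:4, 8:4, 9:2, 10:1
Odd-degree vertices: 4, 10.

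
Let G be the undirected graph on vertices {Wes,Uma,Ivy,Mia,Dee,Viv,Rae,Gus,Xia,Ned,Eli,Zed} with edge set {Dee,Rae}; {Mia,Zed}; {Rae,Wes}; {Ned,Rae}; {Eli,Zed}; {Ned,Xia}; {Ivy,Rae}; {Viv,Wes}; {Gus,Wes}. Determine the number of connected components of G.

Component: {Uma}
Component: {Mia, Eli, Zed}
Component: {Wes, Ivy, Dee, Viv, Rae, Gus, Xia, Ned}

3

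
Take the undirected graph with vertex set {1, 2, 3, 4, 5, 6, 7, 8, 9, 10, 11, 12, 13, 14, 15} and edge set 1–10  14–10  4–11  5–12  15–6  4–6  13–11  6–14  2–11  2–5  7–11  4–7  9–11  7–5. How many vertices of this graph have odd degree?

Degrees: 1:1, 2:2, 3:0, 4:3, 5:3, 6:3, 7:3, 8:0, 9:1, 10:2, 11:5, 12:1, 13:1, 14:2, 15:1
Odd-degree vertices: 1, 4, 5, 6, 7, 9, 11, 12, 13, 15.

10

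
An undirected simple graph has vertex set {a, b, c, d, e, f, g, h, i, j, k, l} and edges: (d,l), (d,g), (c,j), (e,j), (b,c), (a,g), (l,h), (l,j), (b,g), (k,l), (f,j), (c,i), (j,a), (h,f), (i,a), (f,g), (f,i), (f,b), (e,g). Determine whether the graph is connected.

Yes

A breadth-first search from a visits a, j, i, g, c, l, f, e, b, d, h, k — all 12 vertices — so the graph is connected.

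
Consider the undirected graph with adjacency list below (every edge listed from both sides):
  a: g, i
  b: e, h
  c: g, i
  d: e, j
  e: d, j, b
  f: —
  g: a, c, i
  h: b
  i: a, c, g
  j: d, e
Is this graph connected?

Component: {f}
Component: {a, c, g, i}
Component: {b, d, e, h, j}
No edge joins these 3 groups, so the graph is disconnected.

No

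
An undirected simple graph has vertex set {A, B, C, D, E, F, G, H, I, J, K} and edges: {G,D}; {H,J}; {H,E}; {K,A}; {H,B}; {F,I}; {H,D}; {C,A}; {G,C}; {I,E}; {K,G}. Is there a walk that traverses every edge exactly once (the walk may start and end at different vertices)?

Degrees: A:2, B:1, C:2, D:2, E:2, F:1, G:3, H:4, I:2, J:1, K:2
Odd-degree vertices: B, F, G, J (4 total).
An Eulerian trail requires 0 or 2 odd-degree vertices; here there are 4.

No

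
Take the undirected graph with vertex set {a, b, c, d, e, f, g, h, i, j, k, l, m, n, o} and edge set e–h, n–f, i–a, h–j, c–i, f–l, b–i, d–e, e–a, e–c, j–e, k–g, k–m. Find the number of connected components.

4

Component: {o}
Component: {f, l, n}
Component: {g, k, m}
Component: {a, b, c, d, e, h, i, j}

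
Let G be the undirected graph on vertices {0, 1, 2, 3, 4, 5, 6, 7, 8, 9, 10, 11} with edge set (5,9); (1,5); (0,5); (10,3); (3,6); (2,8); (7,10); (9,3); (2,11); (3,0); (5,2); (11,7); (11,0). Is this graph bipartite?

0-3-10-7-11-0 is an odd cycle (length 5), and a bipartite graph can contain only even cycles.

No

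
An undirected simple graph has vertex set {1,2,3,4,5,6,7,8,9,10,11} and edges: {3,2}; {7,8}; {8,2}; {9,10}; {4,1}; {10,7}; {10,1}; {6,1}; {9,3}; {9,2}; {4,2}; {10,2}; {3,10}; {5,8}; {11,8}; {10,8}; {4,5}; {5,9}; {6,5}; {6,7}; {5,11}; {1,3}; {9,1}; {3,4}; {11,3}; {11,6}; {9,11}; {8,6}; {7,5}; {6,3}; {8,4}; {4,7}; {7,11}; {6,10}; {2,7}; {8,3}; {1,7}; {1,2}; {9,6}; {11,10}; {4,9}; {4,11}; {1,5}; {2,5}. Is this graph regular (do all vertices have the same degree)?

Degrees: 1:8, 2:8, 3:8, 4:8, 5:8, 6:8, 7:8, 8:8, 9:8, 10:8, 11:8
All degrees equal 8; the graph is regular.

Yes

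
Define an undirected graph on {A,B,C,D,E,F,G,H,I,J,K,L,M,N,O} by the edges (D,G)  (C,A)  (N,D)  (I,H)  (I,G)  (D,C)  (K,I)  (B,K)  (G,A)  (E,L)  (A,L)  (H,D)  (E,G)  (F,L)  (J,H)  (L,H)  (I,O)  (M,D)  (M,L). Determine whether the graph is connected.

A breadth-first search from A visits A, L, C, G, H, F, E, M, D, I, J, N, O, K, B — all 15 vertices — so the graph is connected.

Yes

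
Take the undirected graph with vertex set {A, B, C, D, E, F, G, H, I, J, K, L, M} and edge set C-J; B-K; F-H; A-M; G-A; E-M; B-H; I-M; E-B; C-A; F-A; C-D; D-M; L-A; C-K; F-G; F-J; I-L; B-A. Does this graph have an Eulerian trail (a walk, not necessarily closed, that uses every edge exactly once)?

Degrees: A:6, B:4, C:4, D:2, E:2, F:4, G:2, H:2, I:2, J:2, K:2, L:2, M:4
Odd-degree vertices: none (0 total).
With 0 odd-degree vertices and all edges in one connected piece, an Eulerian trail exists.

Yes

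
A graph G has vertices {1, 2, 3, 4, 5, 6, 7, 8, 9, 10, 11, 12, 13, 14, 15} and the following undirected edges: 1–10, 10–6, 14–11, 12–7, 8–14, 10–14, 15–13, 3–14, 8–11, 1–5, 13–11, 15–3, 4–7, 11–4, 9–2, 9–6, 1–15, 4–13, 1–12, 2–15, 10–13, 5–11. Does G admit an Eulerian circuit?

No

Degrees: 1:4, 2:2, 3:2, 4:3, 5:2, 6:2, 7:2, 8:2, 9:2, 10:4, 11:5, 12:2, 13:4, 14:4, 15:4
4, 11 have odd degree; an Eulerian circuit needs every degree to be even, so none exists.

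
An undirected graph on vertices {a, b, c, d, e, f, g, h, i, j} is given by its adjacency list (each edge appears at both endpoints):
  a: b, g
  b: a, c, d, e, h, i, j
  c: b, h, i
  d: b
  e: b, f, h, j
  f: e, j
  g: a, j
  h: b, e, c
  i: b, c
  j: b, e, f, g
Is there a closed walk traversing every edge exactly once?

Degrees: a:2, b:7, c:3, d:1, e:4, f:2, g:2, h:3, i:2, j:4
b, c, d, h have odd degree; an Eulerian circuit needs every degree to be even, so none exists.

No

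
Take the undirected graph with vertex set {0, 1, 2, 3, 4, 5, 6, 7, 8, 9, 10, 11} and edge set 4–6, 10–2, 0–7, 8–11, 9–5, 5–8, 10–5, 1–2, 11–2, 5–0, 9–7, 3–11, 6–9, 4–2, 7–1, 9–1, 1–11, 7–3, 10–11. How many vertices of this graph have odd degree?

2

Degrees: 0:2, 1:4, 2:4, 3:2, 4:2, 5:4, 6:2, 7:4, 8:2, 9:4, 10:3, 11:5
Odd-degree vertices: 10, 11.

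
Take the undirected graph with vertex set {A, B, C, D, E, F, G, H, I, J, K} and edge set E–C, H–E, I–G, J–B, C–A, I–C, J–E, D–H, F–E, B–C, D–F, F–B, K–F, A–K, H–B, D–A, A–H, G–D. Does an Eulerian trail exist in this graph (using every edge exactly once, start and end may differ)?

Degrees: A:4, B:4, C:4, D:4, E:4, F:4, G:2, H:4, I:2, J:2, K:2
Odd-degree vertices: none (0 total).
With 0 odd-degree vertices and all edges in one connected piece, an Eulerian trail exists.

Yes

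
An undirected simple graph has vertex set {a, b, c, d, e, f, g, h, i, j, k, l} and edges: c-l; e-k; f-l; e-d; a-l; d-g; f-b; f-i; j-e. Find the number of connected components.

3

Component: {h}
Component: {d, e, g, j, k}
Component: {a, b, c, f, i, l}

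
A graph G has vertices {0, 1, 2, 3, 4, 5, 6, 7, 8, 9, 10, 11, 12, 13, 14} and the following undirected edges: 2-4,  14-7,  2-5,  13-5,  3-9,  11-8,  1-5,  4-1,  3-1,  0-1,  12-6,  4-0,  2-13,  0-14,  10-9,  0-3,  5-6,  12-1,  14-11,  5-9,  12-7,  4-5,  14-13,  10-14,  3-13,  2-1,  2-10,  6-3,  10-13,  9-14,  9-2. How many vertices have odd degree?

6

Degrees: 0:4, 1:6, 2:6, 3:5, 4:4, 5:6, 6:3, 7:2, 8:1, 9:5, 10:4, 11:2, 12:3, 13:5, 14:6
Odd-degree vertices: 3, 6, 8, 9, 12, 13.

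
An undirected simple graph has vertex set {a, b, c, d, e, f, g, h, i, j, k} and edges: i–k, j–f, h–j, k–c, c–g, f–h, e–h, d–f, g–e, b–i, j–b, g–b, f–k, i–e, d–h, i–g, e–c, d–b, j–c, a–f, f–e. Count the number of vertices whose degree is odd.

Degrees: a:1, b:4, c:4, d:3, e:5, f:6, g:4, h:4, i:4, j:4, k:3
Odd-degree vertices: a, d, e, k.

4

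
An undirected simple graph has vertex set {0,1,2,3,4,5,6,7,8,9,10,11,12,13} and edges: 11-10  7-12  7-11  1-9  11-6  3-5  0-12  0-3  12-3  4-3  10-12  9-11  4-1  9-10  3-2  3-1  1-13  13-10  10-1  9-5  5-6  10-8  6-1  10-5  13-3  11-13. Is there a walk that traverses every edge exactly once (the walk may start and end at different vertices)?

No

Degrees: 0:2, 1:6, 2:1, 3:7, 4:2, 5:4, 6:3, 7:2, 8:1, 9:4, 10:7, 11:5, 12:4, 13:4
Odd-degree vertices: 2, 3, 6, 8, 10, 11 (6 total).
An Eulerian trail requires 0 or 2 odd-degree vertices; here there are 6.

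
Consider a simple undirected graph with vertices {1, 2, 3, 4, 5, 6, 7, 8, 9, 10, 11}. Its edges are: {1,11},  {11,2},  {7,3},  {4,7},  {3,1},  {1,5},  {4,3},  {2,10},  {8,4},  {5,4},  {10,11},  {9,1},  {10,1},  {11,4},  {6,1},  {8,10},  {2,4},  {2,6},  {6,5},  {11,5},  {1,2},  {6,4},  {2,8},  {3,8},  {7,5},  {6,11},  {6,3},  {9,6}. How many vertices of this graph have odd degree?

6

Degrees: 1:7, 2:6, 3:5, 4:7, 5:5, 6:7, 7:3, 8:4, 9:2, 10:4, 11:6
Odd-degree vertices: 1, 3, 4, 5, 6, 7.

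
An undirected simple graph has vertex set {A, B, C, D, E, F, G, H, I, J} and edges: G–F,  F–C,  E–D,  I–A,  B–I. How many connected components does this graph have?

5

Component: {H}
Component: {J}
Component: {D, E}
Component: {A, B, I}
Component: {C, F, G}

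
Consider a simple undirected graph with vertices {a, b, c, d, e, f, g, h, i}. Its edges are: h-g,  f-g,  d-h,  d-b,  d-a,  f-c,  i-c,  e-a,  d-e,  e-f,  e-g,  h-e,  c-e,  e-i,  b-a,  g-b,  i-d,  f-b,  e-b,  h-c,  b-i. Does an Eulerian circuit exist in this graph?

Degrees: a:3, b:6, c:4, d:5, e:8, f:4, g:4, h:4, i:4
a, d have odd degree; an Eulerian circuit needs every degree to be even, so none exists.

No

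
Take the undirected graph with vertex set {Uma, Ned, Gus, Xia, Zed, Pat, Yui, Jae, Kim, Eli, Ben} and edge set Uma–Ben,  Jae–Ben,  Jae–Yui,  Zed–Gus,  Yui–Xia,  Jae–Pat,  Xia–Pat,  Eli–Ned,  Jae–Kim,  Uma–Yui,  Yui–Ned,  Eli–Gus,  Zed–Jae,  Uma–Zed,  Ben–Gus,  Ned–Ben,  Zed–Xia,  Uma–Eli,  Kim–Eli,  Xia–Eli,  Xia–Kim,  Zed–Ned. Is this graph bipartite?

No

Kim-Eli-Xia-Kim is an odd cycle (length 3), and a bipartite graph can contain only even cycles.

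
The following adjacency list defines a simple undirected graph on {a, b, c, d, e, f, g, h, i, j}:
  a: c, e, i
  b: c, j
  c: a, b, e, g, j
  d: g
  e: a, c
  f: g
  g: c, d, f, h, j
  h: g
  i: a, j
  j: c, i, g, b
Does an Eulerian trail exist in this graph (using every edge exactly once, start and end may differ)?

Degrees: a:3, b:2, c:5, d:1, e:2, f:1, g:5, h:1, i:2, j:4
Odd-degree vertices: a, c, d, f, g, h (6 total).
An Eulerian trail requires 0 or 2 odd-degree vertices; here there are 6.

No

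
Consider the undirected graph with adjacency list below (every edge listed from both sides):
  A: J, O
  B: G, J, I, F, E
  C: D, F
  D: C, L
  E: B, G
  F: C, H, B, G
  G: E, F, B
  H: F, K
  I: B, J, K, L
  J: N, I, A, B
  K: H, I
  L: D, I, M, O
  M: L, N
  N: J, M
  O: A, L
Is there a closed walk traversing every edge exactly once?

No

Degrees: A:2, B:5, C:2, D:2, E:2, F:4, G:3, H:2, I:4, J:4, K:2, L:4, M:2, N:2, O:2
B, G have odd degree; an Eulerian circuit needs every degree to be even, so none exists.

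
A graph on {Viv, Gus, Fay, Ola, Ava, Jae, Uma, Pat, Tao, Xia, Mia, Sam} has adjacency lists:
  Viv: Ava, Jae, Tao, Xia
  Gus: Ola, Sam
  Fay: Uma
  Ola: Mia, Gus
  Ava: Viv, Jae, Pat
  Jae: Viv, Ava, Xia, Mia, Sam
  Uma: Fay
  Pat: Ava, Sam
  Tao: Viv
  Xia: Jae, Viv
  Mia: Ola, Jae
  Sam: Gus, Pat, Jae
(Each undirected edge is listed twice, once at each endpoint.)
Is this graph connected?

Component: {Fay, Uma}
Component: {Viv, Gus, Ola, Ava, Jae, Pat, Tao, Xia, Mia, Sam}
No edge joins these 2 groups, so the graph is disconnected.

No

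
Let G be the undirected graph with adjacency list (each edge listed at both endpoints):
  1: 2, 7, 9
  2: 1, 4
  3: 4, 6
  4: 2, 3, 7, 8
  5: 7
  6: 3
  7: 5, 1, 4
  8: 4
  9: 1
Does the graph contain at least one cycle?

|V| = 9, |E| = 9, number of components = 1.
One cycle is 1-2-4-7-1.

Yes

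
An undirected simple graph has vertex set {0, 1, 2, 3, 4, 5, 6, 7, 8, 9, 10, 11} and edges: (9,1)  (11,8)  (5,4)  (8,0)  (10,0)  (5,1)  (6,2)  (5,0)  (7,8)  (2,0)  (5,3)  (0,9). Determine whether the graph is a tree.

No

|V| = 12, |E| = 12.
Connected but with 12 > 11 edges, so it has a cycle and is not a tree.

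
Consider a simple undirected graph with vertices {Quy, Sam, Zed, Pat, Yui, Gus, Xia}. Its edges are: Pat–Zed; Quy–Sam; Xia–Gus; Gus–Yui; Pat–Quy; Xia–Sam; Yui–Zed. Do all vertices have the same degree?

Degrees: Quy:2, Sam:2, Zed:2, Pat:2, Yui:2, Gus:2, Xia:2
All degrees equal 2; the graph is regular.

Yes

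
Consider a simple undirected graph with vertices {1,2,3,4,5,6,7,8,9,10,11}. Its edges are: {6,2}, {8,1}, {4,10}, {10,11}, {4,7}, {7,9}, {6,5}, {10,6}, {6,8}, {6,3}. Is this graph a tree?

The graph has 11 vertices and 10 edges.
Connected and |E| = |V| - 1, which characterizes a tree.

Yes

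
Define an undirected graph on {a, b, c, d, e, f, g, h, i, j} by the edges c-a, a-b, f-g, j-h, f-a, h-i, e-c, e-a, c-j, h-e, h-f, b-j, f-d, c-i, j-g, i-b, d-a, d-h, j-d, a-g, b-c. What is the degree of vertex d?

Neighbors of d: a, f, h, j.

4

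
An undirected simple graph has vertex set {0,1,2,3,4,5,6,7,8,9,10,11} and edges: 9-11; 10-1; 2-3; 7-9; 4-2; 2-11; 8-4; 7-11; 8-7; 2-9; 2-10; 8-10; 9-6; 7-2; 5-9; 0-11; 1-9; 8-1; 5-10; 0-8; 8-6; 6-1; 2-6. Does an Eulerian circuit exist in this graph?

Degrees: 0:2, 1:4, 2:7, 3:1, 4:2, 5:2, 6:4, 7:4, 8:6, 9:6, 10:4, 11:4
Vertices with odd degree: 2, 3. An Eulerian circuit requires all degrees even.

No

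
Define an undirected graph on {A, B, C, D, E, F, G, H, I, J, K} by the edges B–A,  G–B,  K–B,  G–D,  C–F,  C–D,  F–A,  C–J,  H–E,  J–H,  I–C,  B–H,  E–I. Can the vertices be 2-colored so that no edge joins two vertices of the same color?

The cycle H-E-I-C-F-A-B-H has length 7, which is odd, so the graph is not bipartite.

No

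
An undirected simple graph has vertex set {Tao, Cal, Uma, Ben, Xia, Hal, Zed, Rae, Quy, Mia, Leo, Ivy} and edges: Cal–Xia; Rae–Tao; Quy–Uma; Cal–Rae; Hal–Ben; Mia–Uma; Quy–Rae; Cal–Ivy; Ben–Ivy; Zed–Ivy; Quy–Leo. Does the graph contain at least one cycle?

|V| = 12, |E| = 11, number of components = 1.
Since 11 = 12 - 1, the graph is a forest and contains no cycle.

No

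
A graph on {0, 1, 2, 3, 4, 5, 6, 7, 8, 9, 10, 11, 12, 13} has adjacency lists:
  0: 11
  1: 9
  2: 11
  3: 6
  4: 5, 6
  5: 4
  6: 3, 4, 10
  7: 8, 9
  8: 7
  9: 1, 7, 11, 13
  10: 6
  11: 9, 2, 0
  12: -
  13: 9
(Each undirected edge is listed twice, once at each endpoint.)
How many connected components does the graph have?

Component: {12}
Component: {3, 4, 5, 6, 10}
Component: {0, 1, 2, 7, 8, 9, 11, 13}

3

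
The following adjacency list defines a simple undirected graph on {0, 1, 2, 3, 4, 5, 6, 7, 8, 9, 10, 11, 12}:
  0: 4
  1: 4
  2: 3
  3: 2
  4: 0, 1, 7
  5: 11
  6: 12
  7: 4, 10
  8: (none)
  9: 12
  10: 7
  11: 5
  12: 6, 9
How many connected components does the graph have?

5

Component: {8}
Component: {2, 3}
Component: {5, 11}
Component: {6, 9, 12}
Component: {0, 1, 4, 7, 10}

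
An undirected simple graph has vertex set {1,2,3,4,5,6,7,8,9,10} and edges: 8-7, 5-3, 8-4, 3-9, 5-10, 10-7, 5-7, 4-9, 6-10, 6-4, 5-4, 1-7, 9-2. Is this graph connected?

A breadth-first search from 1 visits 1, 7, 5, 8, 10, 3, 4, 6, 9, 2 — all 10 vertices — so the graph is connected.

Yes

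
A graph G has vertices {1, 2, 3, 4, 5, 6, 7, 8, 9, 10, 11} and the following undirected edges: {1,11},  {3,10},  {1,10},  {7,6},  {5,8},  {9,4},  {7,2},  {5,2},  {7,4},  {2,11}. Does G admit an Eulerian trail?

Degrees: 1:2, 2:3, 3:1, 4:2, 5:2, 6:1, 7:3, 8:1, 9:1, 10:2, 11:2
Odd-degree vertices: 2, 3, 6, 7, 8, 9 (6 total).
An Eulerian trail requires 0 or 2 odd-degree vertices; here there are 6.

No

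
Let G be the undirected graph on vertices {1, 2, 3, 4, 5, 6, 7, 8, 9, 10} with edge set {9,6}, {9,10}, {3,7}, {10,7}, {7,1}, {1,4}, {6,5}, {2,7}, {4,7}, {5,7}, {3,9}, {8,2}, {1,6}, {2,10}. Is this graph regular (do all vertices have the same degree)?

Degrees: 1:3, 2:3, 3:2, 4:2, 5:2, 6:3, 7:6, 8:1, 9:3, 10:3
Vertex 8 has degree 1 while 7 has degree 6, so the graph is not regular.

No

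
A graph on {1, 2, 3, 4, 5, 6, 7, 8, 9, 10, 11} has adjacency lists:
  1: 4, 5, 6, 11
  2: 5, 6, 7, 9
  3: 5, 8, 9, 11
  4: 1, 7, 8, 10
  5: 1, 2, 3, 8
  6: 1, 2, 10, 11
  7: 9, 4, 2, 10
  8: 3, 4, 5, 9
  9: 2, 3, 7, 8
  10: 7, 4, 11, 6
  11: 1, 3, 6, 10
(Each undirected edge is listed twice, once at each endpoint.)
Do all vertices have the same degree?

Degrees: 1:4, 2:4, 3:4, 4:4, 5:4, 6:4, 7:4, 8:4, 9:4, 10:4, 11:4
Every vertex has degree 4, so the graph is 4-regular.

Yes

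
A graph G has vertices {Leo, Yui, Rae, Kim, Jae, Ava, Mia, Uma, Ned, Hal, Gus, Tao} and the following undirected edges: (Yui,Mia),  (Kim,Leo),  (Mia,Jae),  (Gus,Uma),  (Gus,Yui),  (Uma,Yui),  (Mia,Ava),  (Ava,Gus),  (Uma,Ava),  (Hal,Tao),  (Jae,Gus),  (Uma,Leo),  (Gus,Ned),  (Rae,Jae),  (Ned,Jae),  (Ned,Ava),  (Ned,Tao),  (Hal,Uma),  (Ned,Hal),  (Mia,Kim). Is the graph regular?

Degrees: Leo:2, Yui:3, Rae:1, Kim:2, Jae:4, Ava:4, Mia:4, Uma:5, Ned:5, Hal:3, Gus:5, Tao:2
Vertex Rae has degree 1 while Uma has degree 5, so the graph is not regular.

No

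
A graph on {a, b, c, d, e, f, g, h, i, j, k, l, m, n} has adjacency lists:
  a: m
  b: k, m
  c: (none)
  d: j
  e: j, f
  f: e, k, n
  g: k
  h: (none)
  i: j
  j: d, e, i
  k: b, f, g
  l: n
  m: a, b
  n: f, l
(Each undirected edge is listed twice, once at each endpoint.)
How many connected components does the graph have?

3

Component: {c}
Component: {h}
Component: {a, b, d, e, f, g, i, j, k, l, m, n}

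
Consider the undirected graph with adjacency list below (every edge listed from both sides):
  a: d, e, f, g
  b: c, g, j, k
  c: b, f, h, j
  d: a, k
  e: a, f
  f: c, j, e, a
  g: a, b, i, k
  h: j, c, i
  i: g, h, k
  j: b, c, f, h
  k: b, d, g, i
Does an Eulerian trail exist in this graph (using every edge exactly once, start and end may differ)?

Degrees: a:4, b:4, c:4, d:2, e:2, f:4, g:4, h:3, i:3, j:4, k:4
Odd-degree vertices: h, i (2 total).
The non-isolated vertices are connected and exactly 2 have odd degree, so an Eulerian trail exists (from h to i).

Yes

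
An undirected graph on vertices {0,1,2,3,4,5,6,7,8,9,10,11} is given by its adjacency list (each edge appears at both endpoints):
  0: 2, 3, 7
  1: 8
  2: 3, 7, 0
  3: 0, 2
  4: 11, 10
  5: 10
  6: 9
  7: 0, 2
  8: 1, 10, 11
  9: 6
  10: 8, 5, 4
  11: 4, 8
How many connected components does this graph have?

Component: {6, 9}
Component: {0, 2, 3, 7}
Component: {1, 4, 5, 8, 10, 11}

3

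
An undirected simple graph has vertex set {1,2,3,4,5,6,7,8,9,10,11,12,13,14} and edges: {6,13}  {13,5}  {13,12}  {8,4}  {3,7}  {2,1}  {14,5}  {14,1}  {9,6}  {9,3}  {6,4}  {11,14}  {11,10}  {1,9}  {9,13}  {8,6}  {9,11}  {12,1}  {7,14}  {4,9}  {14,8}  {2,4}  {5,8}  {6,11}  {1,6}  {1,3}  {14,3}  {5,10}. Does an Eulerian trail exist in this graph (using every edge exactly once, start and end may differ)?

Yes

Degrees: 1:6, 2:2, 3:4, 4:4, 5:4, 6:6, 7:2, 8:4, 9:6, 10:2, 11:4, 12:2, 13:4, 14:6
Odd-degree vertices: none (0 total).
The non-isolated vertices are connected and exactly 0 have odd degree, so an Eulerian trail exists.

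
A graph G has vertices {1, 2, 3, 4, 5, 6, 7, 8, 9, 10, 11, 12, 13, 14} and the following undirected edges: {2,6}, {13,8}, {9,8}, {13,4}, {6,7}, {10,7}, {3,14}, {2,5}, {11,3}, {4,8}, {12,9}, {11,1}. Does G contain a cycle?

Yes

|V| = 14, |E| = 12, number of components = 3.
One cycle is 4-8-13-4.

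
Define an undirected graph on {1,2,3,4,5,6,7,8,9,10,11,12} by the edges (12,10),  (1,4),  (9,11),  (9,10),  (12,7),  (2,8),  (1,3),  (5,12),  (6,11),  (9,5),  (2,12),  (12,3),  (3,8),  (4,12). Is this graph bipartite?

A valid 2-coloring puts {2, 3, 4, 5, 7, 10, 11} on one side and {1, 6, 8, 9, 12} on the other; every edge crosses between the two sides.

Yes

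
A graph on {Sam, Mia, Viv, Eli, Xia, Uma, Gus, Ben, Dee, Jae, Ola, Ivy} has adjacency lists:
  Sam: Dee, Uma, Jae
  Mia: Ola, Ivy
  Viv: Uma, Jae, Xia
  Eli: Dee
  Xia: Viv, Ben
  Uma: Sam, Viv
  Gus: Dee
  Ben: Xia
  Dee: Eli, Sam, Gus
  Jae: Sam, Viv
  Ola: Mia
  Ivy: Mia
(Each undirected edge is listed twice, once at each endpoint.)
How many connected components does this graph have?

2

Component: {Mia, Ola, Ivy}
Component: {Sam, Viv, Eli, Xia, Uma, Gus, Ben, Dee, Jae}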